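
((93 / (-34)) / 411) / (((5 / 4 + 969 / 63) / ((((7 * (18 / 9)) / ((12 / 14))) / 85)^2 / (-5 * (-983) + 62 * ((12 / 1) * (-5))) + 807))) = -0.32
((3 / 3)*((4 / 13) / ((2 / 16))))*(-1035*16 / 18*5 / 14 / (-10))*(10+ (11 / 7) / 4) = 535440 / 637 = 840.57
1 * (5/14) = 5/14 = 0.36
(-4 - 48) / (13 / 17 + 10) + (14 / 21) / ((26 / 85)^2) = 47311 / 20618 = 2.29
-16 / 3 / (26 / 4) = -32 / 39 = -0.82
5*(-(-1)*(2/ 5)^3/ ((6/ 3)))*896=3584/ 25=143.36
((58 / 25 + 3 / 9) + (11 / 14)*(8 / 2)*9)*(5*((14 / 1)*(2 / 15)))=64972 / 225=288.76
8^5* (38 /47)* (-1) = -1245184 /47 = -26493.28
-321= -321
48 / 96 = 1 / 2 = 0.50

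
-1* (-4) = 4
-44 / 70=-22 / 35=-0.63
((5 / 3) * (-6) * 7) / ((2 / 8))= -280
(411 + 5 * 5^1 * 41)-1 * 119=1317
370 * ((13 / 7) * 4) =19240 / 7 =2748.57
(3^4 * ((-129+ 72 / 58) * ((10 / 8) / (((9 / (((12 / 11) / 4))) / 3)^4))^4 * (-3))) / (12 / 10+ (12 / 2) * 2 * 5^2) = 937828125 / 171247658842594181078528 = 0.00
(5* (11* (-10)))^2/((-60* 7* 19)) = -37.91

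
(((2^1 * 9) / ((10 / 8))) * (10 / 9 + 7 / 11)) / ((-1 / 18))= -24912 / 55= -452.95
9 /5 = 1.80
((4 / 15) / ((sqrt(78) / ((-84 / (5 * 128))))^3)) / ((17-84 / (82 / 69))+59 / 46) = 323449 * sqrt(78) / 171026053120000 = 0.00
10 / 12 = 5 / 6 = 0.83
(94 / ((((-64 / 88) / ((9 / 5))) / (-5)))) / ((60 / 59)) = 91509 / 80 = 1143.86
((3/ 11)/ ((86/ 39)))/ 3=39/ 946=0.04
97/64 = 1.52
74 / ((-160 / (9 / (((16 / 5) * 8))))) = -333 / 2048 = -0.16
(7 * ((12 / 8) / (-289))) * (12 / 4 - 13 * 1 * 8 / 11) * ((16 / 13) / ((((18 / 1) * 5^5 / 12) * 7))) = 1136 / 129146875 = 0.00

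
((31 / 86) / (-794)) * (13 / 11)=-403 / 751124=-0.00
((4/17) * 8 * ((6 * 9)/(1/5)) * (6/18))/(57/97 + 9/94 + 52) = 26259840/8166239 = 3.22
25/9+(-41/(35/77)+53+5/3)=-1474/45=-32.76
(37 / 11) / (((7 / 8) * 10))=148 / 385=0.38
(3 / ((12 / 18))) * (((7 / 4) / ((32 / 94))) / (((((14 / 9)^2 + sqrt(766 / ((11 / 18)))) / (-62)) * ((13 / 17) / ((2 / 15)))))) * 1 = 732554361 / 1510356640 - 330261057 * sqrt(4213) / 3020713280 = -6.61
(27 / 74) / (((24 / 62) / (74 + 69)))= 39897 / 296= 134.79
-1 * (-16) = 16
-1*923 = -923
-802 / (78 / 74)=-29674 / 39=-760.87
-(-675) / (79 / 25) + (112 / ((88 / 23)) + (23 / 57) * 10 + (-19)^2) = 30111874 / 49533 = 607.92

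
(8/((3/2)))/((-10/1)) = -8/15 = -0.53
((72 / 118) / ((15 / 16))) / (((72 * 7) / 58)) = 0.07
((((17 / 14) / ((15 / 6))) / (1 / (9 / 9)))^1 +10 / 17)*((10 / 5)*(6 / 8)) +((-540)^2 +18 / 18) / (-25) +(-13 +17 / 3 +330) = -11339.76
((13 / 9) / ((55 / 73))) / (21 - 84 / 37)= 35113 / 343035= 0.10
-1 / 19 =-0.05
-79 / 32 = -2.47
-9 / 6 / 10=-3 / 20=-0.15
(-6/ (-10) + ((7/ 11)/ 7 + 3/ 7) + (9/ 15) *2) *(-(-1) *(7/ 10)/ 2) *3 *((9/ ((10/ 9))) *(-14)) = -1518993/ 5500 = -276.18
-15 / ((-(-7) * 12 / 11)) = -55 / 28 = -1.96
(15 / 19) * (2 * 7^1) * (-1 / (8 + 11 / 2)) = -140 / 171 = -0.82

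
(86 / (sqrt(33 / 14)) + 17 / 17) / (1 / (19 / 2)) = 19 / 2 + 817 * sqrt(462) / 33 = 541.64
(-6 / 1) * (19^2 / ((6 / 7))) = -2527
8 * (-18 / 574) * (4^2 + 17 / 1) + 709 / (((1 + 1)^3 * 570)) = -8.12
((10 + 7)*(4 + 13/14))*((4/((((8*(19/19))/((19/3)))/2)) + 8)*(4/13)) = 369.52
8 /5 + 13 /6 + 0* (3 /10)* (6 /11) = 113 /30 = 3.77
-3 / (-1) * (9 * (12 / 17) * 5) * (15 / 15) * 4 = 6480 / 17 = 381.18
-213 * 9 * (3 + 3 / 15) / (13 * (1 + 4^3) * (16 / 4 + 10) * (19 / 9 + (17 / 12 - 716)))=552096 / 758569175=0.00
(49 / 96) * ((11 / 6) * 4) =539 / 144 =3.74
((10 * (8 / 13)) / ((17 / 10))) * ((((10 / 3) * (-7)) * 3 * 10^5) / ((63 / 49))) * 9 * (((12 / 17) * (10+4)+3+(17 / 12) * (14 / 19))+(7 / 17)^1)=-2543206832.63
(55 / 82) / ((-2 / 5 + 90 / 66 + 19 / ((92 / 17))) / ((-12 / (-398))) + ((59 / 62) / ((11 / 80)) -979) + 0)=-8627300 / 10594532717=-0.00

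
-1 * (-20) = 20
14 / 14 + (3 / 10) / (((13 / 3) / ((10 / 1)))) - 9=-95 / 13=-7.31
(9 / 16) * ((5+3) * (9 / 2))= 20.25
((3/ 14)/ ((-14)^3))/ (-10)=0.00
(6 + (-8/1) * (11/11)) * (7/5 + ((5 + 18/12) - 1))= -69/5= -13.80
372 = 372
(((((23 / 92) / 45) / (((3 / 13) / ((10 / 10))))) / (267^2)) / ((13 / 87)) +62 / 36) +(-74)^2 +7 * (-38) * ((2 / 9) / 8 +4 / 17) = 1179668985793 / 218144340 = 5407.75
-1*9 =-9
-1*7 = -7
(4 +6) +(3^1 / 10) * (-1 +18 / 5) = 539 / 50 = 10.78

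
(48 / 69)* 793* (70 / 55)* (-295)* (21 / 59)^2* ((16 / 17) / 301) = -895265280 / 10911637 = -82.05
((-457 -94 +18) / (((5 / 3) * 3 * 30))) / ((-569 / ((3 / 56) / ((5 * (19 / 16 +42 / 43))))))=22919 / 741335875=0.00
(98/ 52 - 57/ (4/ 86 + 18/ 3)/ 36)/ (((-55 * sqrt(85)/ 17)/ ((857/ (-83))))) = 52277 * sqrt(85)/ 858000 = 0.56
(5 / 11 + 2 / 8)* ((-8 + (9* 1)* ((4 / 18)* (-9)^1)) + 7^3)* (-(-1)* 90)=442215 / 22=20100.68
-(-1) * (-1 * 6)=-6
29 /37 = 0.78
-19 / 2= -9.50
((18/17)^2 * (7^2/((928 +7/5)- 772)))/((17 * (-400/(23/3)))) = -30429/77330620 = -0.00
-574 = -574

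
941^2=885481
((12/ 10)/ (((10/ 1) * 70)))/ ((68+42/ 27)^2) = 243/ 685783000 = 0.00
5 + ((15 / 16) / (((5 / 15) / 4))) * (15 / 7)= 815 / 28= 29.11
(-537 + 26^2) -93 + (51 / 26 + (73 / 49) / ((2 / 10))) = 70593 / 1274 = 55.41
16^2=256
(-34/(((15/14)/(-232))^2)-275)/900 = -358745011/202500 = -1771.58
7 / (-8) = -0.88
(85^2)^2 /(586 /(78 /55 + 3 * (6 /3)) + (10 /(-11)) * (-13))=23427640500 /40757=574812.68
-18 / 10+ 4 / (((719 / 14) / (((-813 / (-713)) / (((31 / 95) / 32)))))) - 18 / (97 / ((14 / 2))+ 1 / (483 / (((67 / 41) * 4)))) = 122475132424857 / 21826230544085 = 5.61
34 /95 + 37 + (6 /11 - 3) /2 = 75513 /2090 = 36.13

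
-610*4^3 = -39040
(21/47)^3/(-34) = -9261/3529982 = -0.00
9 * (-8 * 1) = -72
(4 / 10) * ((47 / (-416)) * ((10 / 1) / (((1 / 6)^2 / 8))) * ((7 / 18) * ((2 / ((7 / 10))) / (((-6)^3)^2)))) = -235 / 75816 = -0.00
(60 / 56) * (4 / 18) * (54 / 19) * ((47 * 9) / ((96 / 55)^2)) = 6397875 / 68096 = 93.95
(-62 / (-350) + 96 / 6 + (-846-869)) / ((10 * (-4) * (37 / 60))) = 445941 / 6475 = 68.87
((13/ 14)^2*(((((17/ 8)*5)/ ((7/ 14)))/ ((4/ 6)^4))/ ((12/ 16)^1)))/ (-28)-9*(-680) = 536997105/ 87808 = 6115.58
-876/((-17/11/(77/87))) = 247324/493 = 501.67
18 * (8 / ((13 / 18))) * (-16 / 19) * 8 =-331776 / 247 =-1343.22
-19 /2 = -9.50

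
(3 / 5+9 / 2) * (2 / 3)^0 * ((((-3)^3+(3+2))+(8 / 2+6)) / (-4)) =153 / 10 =15.30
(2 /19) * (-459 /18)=-51 /19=-2.68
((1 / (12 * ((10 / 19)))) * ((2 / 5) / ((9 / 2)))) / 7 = 19 / 9450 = 0.00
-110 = -110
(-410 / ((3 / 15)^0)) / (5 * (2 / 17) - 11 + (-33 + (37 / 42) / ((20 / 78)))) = 975800 / 95143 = 10.26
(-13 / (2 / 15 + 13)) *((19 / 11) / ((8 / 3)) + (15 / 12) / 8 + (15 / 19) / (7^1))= -8369205 / 9222752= -0.91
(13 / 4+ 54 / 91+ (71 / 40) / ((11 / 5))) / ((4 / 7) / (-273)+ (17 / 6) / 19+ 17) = 4952787 / 18262684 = 0.27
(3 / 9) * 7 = 7 / 3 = 2.33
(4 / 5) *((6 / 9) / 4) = 2 / 15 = 0.13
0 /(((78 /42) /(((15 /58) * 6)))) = 0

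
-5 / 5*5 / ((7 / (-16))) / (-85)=-16 / 119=-0.13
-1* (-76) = 76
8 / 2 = 4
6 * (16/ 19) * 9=864/ 19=45.47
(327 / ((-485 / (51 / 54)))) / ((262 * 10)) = -1853 / 7624200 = -0.00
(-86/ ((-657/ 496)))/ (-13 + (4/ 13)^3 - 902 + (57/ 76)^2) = -1499443712/ 21118136931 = -0.07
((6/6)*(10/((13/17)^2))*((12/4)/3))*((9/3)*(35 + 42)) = 667590/169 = 3950.24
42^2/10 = 882/5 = 176.40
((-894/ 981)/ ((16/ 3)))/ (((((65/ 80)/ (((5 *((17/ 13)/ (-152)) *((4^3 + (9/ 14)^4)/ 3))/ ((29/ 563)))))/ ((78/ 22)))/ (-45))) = -790998425913375/ 1319733583168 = -599.36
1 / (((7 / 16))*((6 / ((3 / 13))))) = 8 / 91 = 0.09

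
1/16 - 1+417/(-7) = -60.51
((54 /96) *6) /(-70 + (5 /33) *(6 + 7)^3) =891 /69400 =0.01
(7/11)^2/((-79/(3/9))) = -49/28677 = -0.00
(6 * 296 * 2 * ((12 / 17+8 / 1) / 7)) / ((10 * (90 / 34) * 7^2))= 87616 / 25725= 3.41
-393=-393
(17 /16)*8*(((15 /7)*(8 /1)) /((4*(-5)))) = -51 /7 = -7.29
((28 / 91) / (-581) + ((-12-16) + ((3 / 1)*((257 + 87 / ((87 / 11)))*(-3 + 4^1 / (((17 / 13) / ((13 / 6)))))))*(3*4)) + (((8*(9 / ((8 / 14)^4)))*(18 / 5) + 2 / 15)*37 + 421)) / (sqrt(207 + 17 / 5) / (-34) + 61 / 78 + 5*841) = 29.81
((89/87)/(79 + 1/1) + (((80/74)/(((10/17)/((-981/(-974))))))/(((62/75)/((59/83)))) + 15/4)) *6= 1727815893643/53780948920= 32.13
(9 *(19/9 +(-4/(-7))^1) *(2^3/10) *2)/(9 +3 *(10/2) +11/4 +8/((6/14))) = 16224/19075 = 0.85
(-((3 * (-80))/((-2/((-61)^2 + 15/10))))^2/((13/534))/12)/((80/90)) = -9989515805625/13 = -768424292740.38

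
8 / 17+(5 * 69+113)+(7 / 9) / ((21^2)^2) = 1948866335 / 4250799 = 458.47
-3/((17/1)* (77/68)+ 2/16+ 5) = -8/65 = -0.12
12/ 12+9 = 10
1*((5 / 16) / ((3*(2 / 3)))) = 5 / 32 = 0.16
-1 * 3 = -3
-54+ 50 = -4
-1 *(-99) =99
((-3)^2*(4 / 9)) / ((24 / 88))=44 / 3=14.67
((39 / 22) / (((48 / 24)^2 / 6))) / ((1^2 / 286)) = 1521 / 2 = 760.50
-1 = -1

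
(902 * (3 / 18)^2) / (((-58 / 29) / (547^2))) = -134943259 / 36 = -3748423.86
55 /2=27.50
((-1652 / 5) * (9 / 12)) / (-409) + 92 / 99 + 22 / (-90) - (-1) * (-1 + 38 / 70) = 393776 / 472395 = 0.83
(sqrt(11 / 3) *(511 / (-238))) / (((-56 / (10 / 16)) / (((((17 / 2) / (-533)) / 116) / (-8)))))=365 *sqrt(33) / 2659098624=0.00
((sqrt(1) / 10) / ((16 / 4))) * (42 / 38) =21 / 760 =0.03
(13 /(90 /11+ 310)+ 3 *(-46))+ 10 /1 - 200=-1147857 /3500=-327.96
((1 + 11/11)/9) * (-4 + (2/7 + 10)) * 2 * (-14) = -352/9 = -39.11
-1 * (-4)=4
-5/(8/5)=-25/8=-3.12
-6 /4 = -3 /2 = -1.50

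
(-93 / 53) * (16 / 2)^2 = -5952 / 53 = -112.30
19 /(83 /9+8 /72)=57 /28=2.04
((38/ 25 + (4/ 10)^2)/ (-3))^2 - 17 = -10429/ 625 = -16.69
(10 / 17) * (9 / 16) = 45 / 136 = 0.33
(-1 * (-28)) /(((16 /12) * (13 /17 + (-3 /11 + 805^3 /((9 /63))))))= 1309 /227617701239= 0.00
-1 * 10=-10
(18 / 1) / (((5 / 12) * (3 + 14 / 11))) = 2376 / 235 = 10.11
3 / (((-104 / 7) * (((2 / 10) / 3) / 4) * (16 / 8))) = -6.06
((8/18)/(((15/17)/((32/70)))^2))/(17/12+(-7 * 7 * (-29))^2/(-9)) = -1183744/2226199145625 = -0.00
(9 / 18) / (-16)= -1 / 32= -0.03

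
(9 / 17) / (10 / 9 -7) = -81 / 901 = -0.09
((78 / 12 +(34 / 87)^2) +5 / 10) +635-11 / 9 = 4851203 / 7569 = 640.93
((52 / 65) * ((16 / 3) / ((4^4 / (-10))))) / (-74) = 1 / 444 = 0.00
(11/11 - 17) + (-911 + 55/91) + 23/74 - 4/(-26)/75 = -467718089/505050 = -926.08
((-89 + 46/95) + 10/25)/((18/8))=-33484/855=-39.16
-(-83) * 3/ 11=249/ 11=22.64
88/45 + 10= 538/45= 11.96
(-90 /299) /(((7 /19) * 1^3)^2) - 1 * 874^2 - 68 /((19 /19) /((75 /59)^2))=-38963493172946 /51000131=-763988.10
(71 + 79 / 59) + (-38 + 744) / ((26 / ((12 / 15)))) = 360728 / 3835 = 94.06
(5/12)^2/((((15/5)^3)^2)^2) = 25/76527504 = 0.00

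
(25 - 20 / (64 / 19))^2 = 93025 / 256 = 363.38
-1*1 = -1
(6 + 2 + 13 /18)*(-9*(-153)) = 24021 /2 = 12010.50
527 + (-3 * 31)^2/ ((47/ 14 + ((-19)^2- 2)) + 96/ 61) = 19019585/ 34533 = 550.77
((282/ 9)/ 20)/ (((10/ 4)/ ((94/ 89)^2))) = 415292/ 594075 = 0.70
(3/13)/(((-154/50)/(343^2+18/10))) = -8815.00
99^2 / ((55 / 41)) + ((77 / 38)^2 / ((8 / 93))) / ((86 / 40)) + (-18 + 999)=5159473149 / 620920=8309.40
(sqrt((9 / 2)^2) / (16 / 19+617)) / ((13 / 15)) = 855 / 101738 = 0.01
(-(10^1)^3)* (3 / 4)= -750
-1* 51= -51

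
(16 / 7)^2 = 256 / 49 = 5.22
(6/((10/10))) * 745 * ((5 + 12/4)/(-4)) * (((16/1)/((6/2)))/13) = -3667.69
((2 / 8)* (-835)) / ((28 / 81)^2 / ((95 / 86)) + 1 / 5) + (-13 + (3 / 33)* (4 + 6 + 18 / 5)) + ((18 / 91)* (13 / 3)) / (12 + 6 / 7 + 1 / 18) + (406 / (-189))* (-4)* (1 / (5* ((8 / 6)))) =-85118770248049 / 123757540236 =-687.79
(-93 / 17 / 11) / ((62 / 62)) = -0.50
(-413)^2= 170569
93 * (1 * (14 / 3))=434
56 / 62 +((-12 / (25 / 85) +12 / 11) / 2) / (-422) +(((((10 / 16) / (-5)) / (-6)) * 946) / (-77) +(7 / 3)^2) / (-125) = 823871947 / 906582600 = 0.91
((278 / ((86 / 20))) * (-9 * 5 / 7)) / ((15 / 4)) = -33360 / 301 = -110.83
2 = 2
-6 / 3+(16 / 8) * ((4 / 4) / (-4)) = -5 / 2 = -2.50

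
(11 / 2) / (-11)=-1 / 2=-0.50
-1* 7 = -7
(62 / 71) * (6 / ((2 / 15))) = 39.30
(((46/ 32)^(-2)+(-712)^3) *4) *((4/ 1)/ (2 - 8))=509171849216/ 529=962517673.38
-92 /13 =-7.08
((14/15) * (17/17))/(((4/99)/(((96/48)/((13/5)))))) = 231/13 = 17.77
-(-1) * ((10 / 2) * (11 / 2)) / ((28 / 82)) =2255 / 28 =80.54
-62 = -62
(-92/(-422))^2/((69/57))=1748/44521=0.04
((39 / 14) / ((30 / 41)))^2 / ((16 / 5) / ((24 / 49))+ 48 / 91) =2.05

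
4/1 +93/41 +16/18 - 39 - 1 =-12119/369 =-32.84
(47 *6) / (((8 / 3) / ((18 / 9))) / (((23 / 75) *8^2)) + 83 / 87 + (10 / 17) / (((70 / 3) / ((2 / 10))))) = 5371964640 / 19563853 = 274.59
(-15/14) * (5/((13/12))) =-450/91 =-4.95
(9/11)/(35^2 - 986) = 9/2629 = 0.00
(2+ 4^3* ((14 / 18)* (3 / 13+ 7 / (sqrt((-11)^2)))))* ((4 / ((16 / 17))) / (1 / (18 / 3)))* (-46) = -22727266 / 429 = -52977.31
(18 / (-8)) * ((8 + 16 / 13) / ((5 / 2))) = -8.31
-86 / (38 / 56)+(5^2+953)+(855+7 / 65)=2107368 / 1235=1706.37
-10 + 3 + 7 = 0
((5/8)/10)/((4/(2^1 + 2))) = 1/16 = 0.06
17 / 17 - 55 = -54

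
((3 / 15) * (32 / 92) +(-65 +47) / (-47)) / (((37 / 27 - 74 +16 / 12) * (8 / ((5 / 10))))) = -33021 / 83237000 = -0.00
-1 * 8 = -8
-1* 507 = -507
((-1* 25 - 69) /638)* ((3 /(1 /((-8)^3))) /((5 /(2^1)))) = 144384 /1595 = 90.52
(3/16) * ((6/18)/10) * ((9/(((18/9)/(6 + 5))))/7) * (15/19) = 297/8512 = 0.03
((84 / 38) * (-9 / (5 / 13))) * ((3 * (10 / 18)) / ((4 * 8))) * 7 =-5733 / 304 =-18.86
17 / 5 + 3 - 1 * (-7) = 67 / 5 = 13.40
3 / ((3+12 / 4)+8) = 3 / 14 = 0.21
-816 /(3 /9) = -2448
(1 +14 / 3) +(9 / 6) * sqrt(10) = 3 * sqrt(10) / 2 +17 / 3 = 10.41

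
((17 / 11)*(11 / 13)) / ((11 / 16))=272 / 143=1.90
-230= -230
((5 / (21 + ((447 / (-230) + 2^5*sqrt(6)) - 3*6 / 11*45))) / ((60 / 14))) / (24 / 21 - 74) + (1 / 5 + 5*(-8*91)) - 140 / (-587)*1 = -7357944047697613987 / 2021656589993490 - 501830560*sqrt(6) / 3099643834743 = -3639.56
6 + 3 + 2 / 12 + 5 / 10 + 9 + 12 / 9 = 20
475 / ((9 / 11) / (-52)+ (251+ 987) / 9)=489060 / 141611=3.45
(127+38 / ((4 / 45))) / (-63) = -1109 / 126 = -8.80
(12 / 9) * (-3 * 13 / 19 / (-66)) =26 / 627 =0.04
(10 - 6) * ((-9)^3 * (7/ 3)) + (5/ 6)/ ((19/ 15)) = -258527/ 38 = -6803.34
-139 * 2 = -278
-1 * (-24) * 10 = 240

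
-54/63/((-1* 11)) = 6/77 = 0.08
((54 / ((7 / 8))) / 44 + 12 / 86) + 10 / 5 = 11728 / 3311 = 3.54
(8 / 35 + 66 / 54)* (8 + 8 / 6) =1828 / 135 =13.54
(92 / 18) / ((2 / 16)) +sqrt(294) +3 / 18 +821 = 879.20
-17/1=-17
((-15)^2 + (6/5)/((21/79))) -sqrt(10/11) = 8033/35 -sqrt(110)/11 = 228.56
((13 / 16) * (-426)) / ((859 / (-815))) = 2256735 / 6872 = 328.40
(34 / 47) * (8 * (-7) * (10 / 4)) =-101.28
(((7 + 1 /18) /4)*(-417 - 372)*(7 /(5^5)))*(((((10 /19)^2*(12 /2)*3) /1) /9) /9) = -233807 /1218375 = -0.19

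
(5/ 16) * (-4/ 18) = -5/ 72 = -0.07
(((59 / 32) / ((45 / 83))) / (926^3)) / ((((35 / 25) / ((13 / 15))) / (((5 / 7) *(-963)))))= -6811727 / 3735083138304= -0.00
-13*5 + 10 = -55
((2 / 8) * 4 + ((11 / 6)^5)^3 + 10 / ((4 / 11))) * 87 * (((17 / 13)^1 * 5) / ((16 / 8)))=10329948408238505155 / 4074936532992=2534996.15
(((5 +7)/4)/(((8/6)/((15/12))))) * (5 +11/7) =1035/56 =18.48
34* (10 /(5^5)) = 68 /625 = 0.11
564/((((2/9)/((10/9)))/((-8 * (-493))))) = 11122080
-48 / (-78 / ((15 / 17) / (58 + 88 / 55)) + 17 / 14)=5600 / 614533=0.01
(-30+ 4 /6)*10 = -293.33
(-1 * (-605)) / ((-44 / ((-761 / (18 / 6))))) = 41855 / 12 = 3487.92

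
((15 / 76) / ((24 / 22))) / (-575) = -11 / 34960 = -0.00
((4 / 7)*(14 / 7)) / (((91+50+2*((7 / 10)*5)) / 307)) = 614 / 259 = 2.37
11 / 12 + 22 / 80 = 143 / 120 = 1.19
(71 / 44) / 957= 71 / 42108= 0.00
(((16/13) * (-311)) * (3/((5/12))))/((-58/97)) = 8688096/1885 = 4609.07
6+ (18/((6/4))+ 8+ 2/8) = 105/4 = 26.25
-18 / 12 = -1.50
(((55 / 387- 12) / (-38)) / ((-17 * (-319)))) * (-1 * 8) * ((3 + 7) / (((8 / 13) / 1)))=-298285 / 39875319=-0.01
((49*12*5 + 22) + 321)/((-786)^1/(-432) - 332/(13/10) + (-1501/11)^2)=371819448/2080091159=0.18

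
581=581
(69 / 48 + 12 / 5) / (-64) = -307 / 5120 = -0.06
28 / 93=0.30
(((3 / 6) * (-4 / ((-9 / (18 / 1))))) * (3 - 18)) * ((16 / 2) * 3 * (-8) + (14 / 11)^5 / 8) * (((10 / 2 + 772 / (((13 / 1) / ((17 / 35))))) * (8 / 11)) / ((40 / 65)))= 5701553172432 / 12400927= 459768.30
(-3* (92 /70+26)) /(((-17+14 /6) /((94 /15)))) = 67398 /1925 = 35.01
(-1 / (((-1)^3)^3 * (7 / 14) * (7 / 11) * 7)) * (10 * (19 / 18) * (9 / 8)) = 1045 / 196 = 5.33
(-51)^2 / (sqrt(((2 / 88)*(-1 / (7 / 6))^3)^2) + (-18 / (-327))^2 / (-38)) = 246145128383 / 1346888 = 182751.00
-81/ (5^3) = -81/ 125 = -0.65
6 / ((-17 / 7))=-42 / 17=-2.47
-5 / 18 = -0.28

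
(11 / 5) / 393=11 / 1965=0.01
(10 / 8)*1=5 / 4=1.25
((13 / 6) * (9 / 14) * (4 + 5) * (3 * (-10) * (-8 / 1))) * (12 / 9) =28080 / 7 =4011.43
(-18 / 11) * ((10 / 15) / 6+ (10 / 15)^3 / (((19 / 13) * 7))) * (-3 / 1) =1006 / 1463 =0.69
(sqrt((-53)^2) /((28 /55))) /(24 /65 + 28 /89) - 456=-33646933 /110768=-303.76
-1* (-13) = 13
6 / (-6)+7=6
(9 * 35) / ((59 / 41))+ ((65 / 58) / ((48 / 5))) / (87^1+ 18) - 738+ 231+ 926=2200354939 / 3449376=637.90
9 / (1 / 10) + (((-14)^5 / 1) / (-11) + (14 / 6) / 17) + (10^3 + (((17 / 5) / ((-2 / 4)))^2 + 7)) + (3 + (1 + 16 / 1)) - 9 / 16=11232545231 / 224400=50055.91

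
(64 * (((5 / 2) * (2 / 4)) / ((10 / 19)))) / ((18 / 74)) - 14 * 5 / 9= 617.11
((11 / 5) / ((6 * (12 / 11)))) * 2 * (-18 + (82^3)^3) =10140982799787334847 / 90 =112677586664303720.52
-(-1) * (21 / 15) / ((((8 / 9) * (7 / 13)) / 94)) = 5499 / 20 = 274.95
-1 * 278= -278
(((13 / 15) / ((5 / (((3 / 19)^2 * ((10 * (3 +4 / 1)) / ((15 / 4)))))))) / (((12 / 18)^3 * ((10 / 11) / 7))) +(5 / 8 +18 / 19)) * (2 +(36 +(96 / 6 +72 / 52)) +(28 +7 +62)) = 2623598761 / 4693000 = 559.05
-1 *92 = -92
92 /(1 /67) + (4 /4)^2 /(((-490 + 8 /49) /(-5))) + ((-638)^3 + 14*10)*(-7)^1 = 43632364239621 /24002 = 1817863688.01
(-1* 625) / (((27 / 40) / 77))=-1925000 / 27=-71296.30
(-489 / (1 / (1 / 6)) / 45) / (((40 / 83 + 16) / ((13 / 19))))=-175877 / 2339280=-0.08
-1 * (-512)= 512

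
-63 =-63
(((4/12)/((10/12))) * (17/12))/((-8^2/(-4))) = 17/480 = 0.04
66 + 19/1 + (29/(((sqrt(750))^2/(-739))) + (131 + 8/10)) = 188.23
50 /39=1.28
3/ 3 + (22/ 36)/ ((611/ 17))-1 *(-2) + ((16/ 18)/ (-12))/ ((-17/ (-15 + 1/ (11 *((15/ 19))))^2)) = 60813040559/ 15270448050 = 3.98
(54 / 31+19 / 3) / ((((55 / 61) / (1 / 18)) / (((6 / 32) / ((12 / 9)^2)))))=0.05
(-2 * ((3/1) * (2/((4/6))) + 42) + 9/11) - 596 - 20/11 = -699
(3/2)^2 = 9/4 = 2.25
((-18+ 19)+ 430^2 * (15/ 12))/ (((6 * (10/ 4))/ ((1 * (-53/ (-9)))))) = 4083226/ 45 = 90738.36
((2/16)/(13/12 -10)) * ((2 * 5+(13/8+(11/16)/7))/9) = -1313/71904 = -0.02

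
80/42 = 40/21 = 1.90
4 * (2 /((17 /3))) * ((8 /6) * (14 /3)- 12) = -416 /51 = -8.16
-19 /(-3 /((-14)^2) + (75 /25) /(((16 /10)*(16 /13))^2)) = -25.06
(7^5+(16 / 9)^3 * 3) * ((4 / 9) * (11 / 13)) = 179880668 / 28431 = 6326.92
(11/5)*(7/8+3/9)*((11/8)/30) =0.12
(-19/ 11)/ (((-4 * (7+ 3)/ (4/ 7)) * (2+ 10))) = 19/ 9240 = 0.00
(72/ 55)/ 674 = 36/ 18535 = 0.00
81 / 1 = 81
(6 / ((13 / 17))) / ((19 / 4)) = 408 / 247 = 1.65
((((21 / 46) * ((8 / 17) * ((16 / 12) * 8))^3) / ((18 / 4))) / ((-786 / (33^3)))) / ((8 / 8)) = -78156660736 / 133225821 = -586.65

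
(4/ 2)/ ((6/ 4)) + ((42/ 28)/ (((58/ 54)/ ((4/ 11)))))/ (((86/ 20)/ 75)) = 10.19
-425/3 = -141.67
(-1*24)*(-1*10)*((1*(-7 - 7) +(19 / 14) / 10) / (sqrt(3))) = -7764*sqrt(3) / 7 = -1921.09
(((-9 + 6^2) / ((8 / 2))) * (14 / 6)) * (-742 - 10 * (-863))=124236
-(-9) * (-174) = -1566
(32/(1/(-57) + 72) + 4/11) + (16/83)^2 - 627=-17698616217/28265567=-626.15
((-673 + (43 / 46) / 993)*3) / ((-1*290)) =30741251 / 4415540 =6.96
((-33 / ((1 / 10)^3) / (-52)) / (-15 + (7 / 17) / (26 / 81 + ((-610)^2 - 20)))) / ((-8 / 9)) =3170194099875 / 66606093346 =47.60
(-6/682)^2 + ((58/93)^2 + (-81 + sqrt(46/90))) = -84361724/1046529 + sqrt(115)/15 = -79.90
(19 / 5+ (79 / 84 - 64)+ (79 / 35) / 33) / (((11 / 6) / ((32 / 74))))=-2187704 / 156695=-13.96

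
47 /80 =0.59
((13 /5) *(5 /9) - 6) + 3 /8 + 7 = 203 /72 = 2.82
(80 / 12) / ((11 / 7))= 4.24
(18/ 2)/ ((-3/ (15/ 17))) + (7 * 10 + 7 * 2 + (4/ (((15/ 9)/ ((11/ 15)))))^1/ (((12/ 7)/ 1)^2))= 1253863/ 15300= 81.95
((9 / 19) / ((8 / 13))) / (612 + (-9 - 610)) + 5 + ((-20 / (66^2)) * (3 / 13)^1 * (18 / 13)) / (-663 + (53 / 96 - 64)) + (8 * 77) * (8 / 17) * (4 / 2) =15081266660229025 / 25795166765368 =584.65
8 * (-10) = -80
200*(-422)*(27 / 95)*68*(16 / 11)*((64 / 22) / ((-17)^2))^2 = -29868687360 / 124244857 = -240.40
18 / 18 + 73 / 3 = 76 / 3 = 25.33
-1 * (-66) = 66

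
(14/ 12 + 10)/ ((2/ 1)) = 67/ 12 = 5.58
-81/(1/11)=-891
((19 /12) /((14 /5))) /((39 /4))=95 /1638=0.06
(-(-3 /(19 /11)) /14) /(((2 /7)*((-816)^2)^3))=11 /7478823604633731072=0.00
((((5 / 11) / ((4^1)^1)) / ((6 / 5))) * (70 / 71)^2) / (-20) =-6125 / 1330824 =-0.00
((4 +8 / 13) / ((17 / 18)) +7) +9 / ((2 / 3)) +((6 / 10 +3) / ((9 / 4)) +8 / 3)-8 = 143563 / 6630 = 21.65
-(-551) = 551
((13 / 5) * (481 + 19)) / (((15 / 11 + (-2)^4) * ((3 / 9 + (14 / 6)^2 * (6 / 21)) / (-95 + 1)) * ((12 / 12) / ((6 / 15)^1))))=-4839120 / 3247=-1490.34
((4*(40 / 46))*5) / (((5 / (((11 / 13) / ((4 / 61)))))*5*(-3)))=-2684 / 897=-2.99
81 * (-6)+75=-411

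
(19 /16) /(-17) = -19 /272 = -0.07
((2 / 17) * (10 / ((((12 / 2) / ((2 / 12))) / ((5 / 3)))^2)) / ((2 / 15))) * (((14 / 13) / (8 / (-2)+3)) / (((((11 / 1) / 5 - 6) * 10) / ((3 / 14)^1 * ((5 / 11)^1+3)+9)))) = 78125 / 14965236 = 0.01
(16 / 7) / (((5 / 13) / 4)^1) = 832 / 35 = 23.77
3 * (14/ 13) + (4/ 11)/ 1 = 514/ 143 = 3.59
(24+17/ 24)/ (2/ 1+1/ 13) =7709/ 648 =11.90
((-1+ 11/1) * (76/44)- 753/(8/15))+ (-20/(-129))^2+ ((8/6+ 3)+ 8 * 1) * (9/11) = -2027454317/1464408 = -1384.49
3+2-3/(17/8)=61/17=3.59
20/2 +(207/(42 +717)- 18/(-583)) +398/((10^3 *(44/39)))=12425333/1166000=10.66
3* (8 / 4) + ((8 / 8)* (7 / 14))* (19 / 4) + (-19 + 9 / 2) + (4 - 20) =-177 / 8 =-22.12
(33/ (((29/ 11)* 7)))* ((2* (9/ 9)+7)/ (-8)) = -3267/ 1624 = -2.01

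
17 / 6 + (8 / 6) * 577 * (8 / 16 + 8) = 39253 / 6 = 6542.17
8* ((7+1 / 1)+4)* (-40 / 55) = -768 / 11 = -69.82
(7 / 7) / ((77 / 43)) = 0.56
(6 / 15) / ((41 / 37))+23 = 4789 / 205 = 23.36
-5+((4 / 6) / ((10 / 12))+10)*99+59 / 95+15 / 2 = 203741 / 190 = 1072.32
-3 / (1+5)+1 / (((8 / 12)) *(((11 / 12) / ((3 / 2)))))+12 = 307 / 22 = 13.95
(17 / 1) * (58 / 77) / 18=493 / 693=0.71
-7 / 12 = -0.58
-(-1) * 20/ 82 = 10/ 41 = 0.24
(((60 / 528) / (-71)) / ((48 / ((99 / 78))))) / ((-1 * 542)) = 5 / 64034048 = 0.00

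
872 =872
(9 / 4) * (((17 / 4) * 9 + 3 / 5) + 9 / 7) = 50571 / 560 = 90.31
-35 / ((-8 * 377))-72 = -217117 / 3016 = -71.99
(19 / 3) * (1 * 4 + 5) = 57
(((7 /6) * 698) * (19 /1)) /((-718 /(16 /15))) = -371336 /16155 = -22.99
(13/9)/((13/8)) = 8/9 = 0.89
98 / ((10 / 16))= 784 / 5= 156.80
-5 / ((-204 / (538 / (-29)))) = -1345 / 2958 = -0.45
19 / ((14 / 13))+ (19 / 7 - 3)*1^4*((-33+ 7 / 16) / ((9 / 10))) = 7051 / 252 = 27.98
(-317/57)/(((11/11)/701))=-222217/57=-3898.54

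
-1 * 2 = -2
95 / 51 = 1.86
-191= -191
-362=-362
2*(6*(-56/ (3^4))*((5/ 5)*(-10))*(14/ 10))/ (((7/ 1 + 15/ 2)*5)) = 6272/ 3915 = 1.60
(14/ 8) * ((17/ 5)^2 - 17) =-238/ 25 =-9.52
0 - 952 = -952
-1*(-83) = 83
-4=-4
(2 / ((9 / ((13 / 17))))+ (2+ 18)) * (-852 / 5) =-3436.96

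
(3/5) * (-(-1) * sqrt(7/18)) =sqrt(14)/10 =0.37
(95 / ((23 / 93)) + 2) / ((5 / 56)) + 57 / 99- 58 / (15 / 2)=3276985 / 759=4317.50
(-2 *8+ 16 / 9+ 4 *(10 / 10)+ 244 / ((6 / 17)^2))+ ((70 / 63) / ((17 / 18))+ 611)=391792 / 153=2560.73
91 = 91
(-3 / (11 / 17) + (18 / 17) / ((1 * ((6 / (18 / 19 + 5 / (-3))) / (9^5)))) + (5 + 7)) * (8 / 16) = -13302468 / 3553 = -3744.01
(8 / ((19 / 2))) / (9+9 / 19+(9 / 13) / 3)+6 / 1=14590 / 2397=6.09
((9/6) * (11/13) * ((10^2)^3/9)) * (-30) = -55000000/13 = -4230769.23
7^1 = 7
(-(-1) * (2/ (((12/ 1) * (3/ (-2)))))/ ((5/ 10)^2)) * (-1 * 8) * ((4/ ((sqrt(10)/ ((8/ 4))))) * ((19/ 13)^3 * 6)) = 1755904 * sqrt(10)/ 32955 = 168.49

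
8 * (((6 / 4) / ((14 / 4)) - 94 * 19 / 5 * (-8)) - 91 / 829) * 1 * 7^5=1592775648912 / 4145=384264330.26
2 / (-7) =-2 / 7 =-0.29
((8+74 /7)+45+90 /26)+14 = 81.03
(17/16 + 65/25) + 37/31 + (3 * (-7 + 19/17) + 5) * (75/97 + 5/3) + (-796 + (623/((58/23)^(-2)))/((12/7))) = 3221294939963/2163356080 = 1489.03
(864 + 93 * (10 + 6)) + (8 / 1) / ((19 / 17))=44824 / 19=2359.16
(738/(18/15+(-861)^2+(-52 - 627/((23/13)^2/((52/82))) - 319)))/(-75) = -2667747/200846694235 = -0.00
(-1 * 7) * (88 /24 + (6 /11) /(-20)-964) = 2218433 /330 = 6722.52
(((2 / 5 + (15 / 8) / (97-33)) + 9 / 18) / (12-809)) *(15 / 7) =-7137 / 2856448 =-0.00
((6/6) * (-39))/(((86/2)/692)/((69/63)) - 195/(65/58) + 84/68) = 3517436/15576647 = 0.23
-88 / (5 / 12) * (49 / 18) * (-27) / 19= 77616 / 95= 817.01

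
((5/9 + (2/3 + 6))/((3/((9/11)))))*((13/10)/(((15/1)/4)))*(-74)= -50.53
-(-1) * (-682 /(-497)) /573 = 682 /284781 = 0.00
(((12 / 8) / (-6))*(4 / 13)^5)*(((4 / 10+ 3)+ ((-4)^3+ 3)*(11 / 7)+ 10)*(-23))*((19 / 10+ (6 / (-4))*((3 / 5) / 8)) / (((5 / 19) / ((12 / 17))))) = -204893568 / 32680375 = -6.27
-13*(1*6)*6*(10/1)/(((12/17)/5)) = -33150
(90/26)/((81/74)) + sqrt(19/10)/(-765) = 370/117-sqrt(190)/7650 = 3.16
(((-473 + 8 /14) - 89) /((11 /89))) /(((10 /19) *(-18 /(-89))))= -42673.96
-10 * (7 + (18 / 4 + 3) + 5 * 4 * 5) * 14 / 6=-8015 / 3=-2671.67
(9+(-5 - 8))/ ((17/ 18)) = -72/ 17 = -4.24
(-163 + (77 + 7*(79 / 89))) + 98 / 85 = -594863 / 7565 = -78.63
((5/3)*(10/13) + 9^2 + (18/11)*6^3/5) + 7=343142/2145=159.97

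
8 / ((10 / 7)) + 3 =43 / 5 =8.60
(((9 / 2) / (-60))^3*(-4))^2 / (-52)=-729 / 13312000000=-0.00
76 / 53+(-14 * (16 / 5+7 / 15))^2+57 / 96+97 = 41733895 / 15264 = 2734.14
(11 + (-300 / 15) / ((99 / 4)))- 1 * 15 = -476 / 99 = -4.81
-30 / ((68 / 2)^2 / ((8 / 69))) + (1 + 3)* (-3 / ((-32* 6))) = 6327 / 106352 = 0.06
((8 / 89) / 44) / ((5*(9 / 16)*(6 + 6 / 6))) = 32 / 308385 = 0.00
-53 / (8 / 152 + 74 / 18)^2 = -1549773 / 506944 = -3.06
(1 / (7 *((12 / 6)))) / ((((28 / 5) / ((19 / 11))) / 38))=1805 / 2156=0.84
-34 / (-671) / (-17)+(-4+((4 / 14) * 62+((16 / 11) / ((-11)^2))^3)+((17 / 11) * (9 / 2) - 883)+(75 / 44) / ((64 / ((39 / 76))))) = -16892125523679094929 / 19589150327892992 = -862.32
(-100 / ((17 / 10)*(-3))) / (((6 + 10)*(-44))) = -125 / 4488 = -0.03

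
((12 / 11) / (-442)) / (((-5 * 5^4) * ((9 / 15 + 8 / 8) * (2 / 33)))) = 9 / 1105000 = 0.00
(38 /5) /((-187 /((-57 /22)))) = 1083 /10285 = 0.11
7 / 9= 0.78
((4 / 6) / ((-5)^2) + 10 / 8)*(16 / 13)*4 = 6128 / 975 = 6.29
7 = 7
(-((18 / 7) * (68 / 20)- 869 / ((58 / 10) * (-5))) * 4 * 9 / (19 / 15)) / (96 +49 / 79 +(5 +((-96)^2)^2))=-9311493 / 718885429199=-0.00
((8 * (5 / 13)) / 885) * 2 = 16 / 2301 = 0.01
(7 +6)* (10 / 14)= 65 / 7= 9.29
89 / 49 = 1.82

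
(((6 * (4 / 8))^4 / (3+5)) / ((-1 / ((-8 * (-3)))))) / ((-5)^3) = 243 / 125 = 1.94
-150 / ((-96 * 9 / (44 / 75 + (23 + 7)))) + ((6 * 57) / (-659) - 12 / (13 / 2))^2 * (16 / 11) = 213169251307 / 15852993624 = 13.45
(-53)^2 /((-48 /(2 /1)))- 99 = -5185 /24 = -216.04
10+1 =11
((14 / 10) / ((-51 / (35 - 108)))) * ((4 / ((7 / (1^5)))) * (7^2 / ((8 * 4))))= 3577 / 2040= 1.75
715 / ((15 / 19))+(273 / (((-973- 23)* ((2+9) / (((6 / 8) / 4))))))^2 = 9276649584995 / 10242895872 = 905.67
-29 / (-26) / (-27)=-29 / 702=-0.04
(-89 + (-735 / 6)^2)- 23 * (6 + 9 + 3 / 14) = 407885 / 28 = 14567.32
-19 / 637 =-0.03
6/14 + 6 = 45/7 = 6.43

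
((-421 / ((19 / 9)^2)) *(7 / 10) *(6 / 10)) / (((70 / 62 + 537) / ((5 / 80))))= -22199751 / 4817761600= -0.00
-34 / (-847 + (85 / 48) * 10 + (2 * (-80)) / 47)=38352 / 939281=0.04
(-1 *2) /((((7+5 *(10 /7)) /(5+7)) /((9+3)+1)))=-728 /33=-22.06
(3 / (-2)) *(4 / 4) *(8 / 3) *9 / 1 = -36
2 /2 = 1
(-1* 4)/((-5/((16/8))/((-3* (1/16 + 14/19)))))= -729/190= -3.84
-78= -78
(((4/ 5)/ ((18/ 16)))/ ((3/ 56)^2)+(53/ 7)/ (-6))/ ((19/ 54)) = 73567/ 105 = 700.64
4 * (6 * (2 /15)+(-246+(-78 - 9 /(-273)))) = -588164 /455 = -1292.67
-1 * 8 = -8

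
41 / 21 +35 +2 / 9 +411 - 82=23069 / 63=366.17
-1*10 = -10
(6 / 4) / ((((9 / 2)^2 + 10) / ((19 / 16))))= 57 / 968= 0.06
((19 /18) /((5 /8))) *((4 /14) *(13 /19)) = 104 /315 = 0.33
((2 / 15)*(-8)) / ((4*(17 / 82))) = -328 / 255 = -1.29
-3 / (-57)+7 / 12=145 / 228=0.64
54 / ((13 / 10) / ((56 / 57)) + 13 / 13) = 30240 / 1301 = 23.24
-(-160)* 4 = 640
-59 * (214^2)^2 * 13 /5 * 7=-11260262044304 /5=-2252052408860.80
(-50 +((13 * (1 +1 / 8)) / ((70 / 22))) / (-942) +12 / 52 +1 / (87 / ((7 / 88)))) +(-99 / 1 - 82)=-252422657099 / 1093812720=-230.77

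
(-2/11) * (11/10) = -0.20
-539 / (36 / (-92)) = 12397 / 9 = 1377.44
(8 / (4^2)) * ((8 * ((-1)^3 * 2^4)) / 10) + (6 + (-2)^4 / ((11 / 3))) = 218 / 55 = 3.96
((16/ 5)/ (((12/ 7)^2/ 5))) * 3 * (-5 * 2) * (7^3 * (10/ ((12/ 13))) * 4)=-21849100/ 9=-2427677.78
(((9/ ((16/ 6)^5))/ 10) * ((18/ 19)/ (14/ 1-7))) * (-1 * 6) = -59049/ 10895360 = -0.01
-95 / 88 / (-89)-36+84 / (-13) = -4322029 / 101816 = -42.45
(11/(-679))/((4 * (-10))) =11/27160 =0.00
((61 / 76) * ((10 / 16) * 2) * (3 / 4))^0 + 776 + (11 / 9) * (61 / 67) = 469202 / 603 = 778.11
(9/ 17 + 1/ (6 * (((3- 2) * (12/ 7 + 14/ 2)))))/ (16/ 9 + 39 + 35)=10239/ 1414468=0.01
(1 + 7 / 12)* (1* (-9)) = -57 / 4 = -14.25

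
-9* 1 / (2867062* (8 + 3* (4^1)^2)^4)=-9 / 28196109770752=-0.00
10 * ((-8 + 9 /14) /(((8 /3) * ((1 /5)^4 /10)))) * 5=-862165.18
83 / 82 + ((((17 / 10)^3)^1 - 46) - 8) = -1971067 / 41000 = -48.07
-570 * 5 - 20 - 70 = -2940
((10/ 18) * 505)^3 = 16098453125/ 729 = 22082926.10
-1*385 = -385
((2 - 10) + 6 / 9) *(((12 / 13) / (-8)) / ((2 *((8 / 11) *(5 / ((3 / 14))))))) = 363 / 14560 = 0.02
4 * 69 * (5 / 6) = 230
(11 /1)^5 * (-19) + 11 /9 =-27539710 /9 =-3059967.78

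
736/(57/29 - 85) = -2668/301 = -8.86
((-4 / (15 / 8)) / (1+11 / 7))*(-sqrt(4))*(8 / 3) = 1792 / 405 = 4.42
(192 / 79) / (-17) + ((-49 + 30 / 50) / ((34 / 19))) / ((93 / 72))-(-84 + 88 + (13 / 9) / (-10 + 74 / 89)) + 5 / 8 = -2185239953 / 89927280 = -24.30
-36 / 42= -6 / 7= -0.86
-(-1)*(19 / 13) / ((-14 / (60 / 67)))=-570 / 6097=-0.09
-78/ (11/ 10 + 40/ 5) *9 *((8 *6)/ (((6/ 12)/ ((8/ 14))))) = -207360/ 49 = -4231.84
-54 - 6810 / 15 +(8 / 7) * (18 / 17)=-60308 / 119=-506.79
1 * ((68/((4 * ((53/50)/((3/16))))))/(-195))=-85/5512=-0.02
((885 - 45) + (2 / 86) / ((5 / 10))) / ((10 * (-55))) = -18061 / 11825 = -1.53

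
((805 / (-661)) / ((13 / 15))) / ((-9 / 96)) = 128800 / 8593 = 14.99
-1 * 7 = -7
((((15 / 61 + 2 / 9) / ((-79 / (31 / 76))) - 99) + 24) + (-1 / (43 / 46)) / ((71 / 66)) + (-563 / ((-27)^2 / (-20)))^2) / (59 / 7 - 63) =-676250956707292799 / 226994713207354584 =-2.98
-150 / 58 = -75 / 29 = -2.59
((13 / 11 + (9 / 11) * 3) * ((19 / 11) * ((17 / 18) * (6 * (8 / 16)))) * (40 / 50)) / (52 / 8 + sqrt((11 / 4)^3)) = 2149888 / 498399 - 41344 * sqrt(11) / 45309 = 1.29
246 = 246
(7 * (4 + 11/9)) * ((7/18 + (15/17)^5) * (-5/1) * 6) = -1013.01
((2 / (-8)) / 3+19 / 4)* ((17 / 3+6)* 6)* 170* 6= 333200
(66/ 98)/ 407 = 3/ 1813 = 0.00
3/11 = 0.27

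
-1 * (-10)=10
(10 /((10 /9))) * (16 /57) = 2.53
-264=-264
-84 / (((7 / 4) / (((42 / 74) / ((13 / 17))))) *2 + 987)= -8568 / 101155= -0.08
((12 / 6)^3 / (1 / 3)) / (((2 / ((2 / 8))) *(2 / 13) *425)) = 39 / 850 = 0.05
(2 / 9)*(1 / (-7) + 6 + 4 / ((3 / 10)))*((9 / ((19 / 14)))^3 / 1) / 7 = 1218672 / 6859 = 177.67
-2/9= -0.22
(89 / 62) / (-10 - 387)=-89 / 24614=-0.00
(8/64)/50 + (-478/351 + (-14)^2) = 27327551/140400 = 194.64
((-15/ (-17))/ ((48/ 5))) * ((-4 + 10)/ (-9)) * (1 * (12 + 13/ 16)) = -5125/ 6528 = -0.79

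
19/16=1.19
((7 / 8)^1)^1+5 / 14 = 69 / 56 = 1.23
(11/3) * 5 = 55/3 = 18.33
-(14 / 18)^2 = -49 / 81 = -0.60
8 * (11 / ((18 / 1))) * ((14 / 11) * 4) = 24.89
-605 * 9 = -5445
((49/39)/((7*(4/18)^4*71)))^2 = 234365481/218093824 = 1.07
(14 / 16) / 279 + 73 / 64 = 20423 / 17856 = 1.14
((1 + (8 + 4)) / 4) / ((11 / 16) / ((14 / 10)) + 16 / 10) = 1820 / 1171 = 1.55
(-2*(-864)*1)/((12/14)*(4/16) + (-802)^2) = 24192/9004859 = 0.00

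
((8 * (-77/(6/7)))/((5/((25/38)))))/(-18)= 5.25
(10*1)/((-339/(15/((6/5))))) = -125/339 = -0.37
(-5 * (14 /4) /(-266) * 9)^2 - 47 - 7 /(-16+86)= -1350123 /28880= -46.75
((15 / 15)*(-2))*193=-386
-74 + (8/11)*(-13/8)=-827/11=-75.18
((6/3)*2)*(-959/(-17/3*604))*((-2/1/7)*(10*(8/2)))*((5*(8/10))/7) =-131520/17969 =-7.32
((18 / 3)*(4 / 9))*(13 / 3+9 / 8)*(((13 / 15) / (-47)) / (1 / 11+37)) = -0.01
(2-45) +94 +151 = 202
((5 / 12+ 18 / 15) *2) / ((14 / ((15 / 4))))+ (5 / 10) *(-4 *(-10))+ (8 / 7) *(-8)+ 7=2097 / 112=18.72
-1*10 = -10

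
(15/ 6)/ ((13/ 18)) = 45/ 13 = 3.46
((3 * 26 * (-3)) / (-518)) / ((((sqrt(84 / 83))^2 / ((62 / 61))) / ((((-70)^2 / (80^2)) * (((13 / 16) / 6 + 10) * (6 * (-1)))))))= -21.12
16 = 16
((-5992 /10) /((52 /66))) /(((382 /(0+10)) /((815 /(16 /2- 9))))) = 40288710 /2483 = 16225.82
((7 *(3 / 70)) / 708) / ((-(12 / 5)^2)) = -5 / 67968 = -0.00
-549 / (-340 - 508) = 0.65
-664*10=-6640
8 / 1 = 8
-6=-6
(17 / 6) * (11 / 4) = 187 / 24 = 7.79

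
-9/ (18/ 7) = -7/ 2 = -3.50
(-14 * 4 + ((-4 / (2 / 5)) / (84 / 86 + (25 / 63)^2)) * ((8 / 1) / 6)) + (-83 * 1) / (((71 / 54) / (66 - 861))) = 688806166862 / 13743683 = 50118.02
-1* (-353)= 353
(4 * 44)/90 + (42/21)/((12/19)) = 461/90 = 5.12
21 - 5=16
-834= -834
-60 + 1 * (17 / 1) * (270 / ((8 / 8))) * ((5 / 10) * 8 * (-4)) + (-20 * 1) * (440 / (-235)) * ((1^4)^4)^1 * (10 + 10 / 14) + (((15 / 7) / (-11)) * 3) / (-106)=-28041714885 / 383614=-73098.78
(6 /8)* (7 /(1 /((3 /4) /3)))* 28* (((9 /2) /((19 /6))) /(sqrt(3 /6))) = 73.86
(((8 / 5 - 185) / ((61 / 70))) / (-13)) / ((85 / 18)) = 231084 / 67405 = 3.43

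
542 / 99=5.47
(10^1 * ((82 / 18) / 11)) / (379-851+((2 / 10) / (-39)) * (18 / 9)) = -13325 / 1518693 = -0.01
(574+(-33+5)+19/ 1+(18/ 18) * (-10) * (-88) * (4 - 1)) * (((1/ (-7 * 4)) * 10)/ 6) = -16025/ 84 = -190.77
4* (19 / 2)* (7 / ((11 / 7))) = 1862 / 11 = 169.27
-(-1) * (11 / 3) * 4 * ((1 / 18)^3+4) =256619 / 4374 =58.67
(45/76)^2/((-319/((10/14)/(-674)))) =10125/8693122592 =0.00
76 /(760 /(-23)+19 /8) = -2.48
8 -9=-1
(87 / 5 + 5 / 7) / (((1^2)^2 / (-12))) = -7608 / 35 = -217.37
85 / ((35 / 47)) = 799 / 7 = 114.14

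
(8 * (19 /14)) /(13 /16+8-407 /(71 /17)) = -86336 /704851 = -0.12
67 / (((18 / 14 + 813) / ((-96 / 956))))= -938 / 113525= -0.01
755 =755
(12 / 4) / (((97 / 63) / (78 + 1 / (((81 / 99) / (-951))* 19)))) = 60417 / 1843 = 32.78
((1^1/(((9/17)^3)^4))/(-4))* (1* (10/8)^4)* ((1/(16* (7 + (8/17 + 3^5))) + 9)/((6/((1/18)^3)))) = -0.32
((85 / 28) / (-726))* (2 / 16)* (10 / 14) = -425 / 1138368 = -0.00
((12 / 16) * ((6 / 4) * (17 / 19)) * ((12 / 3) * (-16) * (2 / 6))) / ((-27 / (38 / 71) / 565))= 153680 / 639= 240.50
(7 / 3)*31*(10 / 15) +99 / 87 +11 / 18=8695 / 174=49.97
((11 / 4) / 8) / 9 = 11 / 288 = 0.04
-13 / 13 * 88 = -88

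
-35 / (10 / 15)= -52.50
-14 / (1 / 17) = -238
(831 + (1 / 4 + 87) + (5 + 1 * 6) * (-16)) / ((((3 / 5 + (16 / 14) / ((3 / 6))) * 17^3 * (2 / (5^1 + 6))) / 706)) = 403501945 / 1984852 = 203.29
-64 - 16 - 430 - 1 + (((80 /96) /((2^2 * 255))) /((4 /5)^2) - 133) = -12612071 /19584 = -644.00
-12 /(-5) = 12 /5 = 2.40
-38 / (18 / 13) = -247 / 9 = -27.44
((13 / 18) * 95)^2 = 1525225 / 324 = 4707.48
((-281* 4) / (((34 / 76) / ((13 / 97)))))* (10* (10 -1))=-49973040 / 1649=-30305.06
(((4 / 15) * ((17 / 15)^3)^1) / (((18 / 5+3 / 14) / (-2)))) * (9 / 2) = -0.92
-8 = -8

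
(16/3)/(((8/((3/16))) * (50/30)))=0.08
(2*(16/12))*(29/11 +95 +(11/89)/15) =11471288/44055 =260.39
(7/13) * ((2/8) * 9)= 63/52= 1.21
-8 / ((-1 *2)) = 4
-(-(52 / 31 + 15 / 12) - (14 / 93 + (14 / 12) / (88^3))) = 390142937 / 126753792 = 3.08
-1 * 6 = -6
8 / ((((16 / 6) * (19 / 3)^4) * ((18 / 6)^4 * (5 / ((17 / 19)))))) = 51 / 12380495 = 0.00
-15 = -15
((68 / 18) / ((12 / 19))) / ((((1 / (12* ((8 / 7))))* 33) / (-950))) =-4909600 / 2079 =-2361.52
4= 4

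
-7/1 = -7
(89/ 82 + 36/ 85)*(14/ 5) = 4.22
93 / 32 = 2.91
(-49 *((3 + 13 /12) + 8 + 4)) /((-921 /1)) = 9457 /11052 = 0.86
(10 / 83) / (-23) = -10 / 1909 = -0.01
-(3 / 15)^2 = -0.04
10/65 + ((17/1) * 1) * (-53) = -11711/13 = -900.85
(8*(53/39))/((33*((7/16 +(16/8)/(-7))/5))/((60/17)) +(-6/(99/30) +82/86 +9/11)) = 45.81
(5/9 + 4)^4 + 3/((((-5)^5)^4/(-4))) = 269485569000244061893/625705718994140625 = 430.69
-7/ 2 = -3.50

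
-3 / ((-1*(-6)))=-1 / 2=-0.50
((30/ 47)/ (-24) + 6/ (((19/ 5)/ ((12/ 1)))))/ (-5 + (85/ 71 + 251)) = 4798535/ 62692172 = 0.08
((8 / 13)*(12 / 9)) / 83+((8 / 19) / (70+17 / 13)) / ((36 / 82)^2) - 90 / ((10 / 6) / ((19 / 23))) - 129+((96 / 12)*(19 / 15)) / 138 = -30713121874697 / 177026237505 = -173.49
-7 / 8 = -0.88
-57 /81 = -19 /27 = -0.70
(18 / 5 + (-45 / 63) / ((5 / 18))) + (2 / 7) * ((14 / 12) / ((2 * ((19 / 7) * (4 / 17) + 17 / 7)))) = 1.08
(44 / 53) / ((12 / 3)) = 11 / 53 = 0.21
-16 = -16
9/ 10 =0.90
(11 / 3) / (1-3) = -11 / 6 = -1.83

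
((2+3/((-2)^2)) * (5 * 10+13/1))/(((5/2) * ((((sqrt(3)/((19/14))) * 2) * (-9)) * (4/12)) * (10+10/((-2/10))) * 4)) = 209 * sqrt(3)/6400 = 0.06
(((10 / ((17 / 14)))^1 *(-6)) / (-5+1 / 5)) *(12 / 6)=350 / 17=20.59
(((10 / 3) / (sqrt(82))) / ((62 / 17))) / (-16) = -85*sqrt(82) / 122016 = -0.01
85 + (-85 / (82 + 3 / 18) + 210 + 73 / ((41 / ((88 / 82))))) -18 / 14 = 100526970 / 341243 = 294.59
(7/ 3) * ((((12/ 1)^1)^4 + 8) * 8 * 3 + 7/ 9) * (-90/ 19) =-313649770/ 57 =-5502627.54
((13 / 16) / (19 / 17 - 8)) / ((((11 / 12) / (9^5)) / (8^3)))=-42830208 / 11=-3893655.27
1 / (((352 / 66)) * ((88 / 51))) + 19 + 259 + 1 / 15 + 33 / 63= 278.70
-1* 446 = -446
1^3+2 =3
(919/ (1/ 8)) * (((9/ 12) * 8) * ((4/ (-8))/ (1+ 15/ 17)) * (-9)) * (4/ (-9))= -46869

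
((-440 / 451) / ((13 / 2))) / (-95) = 0.00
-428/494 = -214/247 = -0.87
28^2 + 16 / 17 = 13344 / 17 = 784.94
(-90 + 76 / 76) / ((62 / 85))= -7565 / 62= -122.02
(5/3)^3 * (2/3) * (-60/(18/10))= -25000/243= -102.88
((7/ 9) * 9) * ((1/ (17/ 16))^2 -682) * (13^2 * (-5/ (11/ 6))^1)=6985922580/ 3179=2197522.04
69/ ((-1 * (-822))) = 23/ 274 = 0.08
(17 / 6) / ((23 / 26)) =221 / 69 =3.20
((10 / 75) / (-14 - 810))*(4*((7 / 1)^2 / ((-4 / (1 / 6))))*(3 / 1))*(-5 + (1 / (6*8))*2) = -5831 / 296640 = -0.02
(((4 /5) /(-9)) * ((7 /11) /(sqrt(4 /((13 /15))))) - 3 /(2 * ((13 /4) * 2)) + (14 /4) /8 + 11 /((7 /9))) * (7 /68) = 1229 /832 - 49 * sqrt(195) /252450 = 1.47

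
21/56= 3/8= 0.38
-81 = -81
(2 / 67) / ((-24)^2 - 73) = 2 / 33701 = 0.00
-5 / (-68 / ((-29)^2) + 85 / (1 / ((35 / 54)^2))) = -12261780 / 87370837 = -0.14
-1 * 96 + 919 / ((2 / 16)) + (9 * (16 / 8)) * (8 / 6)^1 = 7280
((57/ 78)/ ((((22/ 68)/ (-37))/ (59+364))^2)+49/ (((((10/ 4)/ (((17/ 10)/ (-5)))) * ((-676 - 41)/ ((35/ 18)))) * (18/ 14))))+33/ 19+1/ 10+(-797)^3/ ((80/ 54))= 475051141929328049351/ 347149459800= 1368434052.02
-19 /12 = -1.58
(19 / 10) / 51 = 19 / 510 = 0.04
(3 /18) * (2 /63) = 1 /189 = 0.01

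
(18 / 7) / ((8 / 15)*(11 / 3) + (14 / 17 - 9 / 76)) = 1046520 / 1082837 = 0.97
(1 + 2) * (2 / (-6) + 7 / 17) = 4 / 17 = 0.24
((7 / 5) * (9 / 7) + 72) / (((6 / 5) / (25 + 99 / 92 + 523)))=6213345 / 184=33768.18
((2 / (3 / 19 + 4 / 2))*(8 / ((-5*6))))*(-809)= 122968 / 615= 199.95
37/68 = 0.54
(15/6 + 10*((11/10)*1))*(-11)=-297/2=-148.50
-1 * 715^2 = -511225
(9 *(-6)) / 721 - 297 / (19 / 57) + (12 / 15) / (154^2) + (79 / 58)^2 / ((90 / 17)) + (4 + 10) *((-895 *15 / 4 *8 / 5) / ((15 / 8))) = -1515620179902365 / 36978319224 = -40986.72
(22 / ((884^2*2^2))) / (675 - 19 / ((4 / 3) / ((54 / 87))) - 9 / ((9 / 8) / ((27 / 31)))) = 9889 / 926196498864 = 0.00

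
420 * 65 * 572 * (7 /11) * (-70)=-695604000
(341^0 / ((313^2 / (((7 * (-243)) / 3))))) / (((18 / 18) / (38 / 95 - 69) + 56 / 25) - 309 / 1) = 540225 / 28635163072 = 0.00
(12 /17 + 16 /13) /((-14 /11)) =-2354 /1547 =-1.52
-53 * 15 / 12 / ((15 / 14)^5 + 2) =-35630840 / 1835023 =-19.42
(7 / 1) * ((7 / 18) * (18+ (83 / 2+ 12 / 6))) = 2009 / 12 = 167.42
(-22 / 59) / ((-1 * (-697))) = -22 / 41123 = -0.00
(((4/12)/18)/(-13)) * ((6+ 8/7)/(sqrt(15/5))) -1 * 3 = -3 -25 * sqrt(3)/7371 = -3.01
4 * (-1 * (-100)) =400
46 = 46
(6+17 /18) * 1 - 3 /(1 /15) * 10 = -7975 /18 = -443.06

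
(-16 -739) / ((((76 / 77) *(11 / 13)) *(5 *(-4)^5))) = 13741 / 77824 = 0.18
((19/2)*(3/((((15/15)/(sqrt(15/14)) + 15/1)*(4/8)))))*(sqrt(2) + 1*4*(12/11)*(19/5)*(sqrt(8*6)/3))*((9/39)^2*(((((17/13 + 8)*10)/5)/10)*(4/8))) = 7.03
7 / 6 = 1.17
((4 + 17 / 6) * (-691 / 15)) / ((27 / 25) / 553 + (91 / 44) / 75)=-1723374730 / 161661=-10660.42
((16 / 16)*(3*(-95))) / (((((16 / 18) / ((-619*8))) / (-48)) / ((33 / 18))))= -139720680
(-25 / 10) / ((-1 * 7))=5 / 14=0.36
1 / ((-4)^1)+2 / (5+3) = 0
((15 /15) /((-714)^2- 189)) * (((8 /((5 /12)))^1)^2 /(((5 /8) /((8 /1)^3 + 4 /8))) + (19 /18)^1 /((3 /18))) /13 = 4534367 /99373365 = 0.05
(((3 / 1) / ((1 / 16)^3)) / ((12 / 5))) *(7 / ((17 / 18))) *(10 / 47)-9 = 6444009 / 799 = 8065.09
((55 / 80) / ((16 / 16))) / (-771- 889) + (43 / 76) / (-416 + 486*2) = 42329 / 70144960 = 0.00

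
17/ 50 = 0.34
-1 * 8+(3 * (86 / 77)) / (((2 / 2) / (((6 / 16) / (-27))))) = -7435 / 924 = -8.05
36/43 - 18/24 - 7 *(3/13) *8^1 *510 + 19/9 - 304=-138706097/20124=-6892.57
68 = 68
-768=-768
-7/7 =-1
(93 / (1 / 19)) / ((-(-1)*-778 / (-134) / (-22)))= -6695.52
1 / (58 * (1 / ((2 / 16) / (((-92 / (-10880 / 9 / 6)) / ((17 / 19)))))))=1445 / 342171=0.00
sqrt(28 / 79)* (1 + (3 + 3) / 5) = 1.31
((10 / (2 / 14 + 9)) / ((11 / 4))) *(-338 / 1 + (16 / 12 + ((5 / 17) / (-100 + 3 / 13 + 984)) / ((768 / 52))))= -29473791095 / 220115456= -133.90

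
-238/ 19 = -12.53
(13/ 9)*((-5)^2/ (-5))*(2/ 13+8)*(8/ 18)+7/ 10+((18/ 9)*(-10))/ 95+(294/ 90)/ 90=-986771/ 38475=-25.65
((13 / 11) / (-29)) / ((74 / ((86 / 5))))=-559 / 59015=-0.01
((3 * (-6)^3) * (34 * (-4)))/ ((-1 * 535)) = -88128/ 535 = -164.73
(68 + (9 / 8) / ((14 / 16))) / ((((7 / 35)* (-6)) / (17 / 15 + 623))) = -2270285 / 63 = -36036.27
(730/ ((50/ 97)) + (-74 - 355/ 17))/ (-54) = -56156/ 2295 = -24.47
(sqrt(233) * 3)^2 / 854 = 2097 / 854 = 2.46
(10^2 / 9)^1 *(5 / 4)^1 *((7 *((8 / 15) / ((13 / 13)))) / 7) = 200 / 27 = 7.41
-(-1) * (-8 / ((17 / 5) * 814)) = -20 / 6919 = -0.00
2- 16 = -14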